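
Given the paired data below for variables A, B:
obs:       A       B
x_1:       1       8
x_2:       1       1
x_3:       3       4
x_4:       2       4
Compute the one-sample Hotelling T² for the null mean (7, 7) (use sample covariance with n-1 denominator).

Step 1 — sample mean vector:
  mean(A) = (1 + 1 + 3 + 2) / 4 = 7/4 = 1.75
  mean(B) = (8 + 1 + 4 + 4) / 4 = 17/4 = 4.25
  x̄ = (1.75, 4.25),  deviation x̄ - mu_0 = (1.75, 4.25) - (7, 7) = (-5.25, -2.75).

Step 2 — sample covariance matrix, S[i,j] = (1/(n-1)) · Σ_k (x_{k,i} - mean_i) · (x_{k,j} - mean_j), divisor n-1 = 3:
  S[A,A] = ((-0.75)·(-0.75) + (-0.75)·(-0.75) + (1.25)·(1.25) + (0.25)·(0.25)) / 3 = 2.75/3 = 0.9167
  S[A,B] = ((-0.75)·(3.75) + (-0.75)·(-3.25) + (1.25)·(-0.25) + (0.25)·(-0.25)) / 3 = -0.75/3 = -0.25
  S[B,B] = ((3.75)·(3.75) + (-3.25)·(-3.25) + (-0.25)·(-0.25) + (-0.25)·(-0.25)) / 3 = 24.75/3 = 8.25
  S = [[0.9167, -0.25],
 [-0.25, 8.25]].

Step 3 — invert S. det(S) = 0.9167·8.25 - (-0.25)² = 7.5.
  S^{-1} = (1/det) · [[d, -b], [-b, a]] = [[1.1, 0.0333],
 [0.0333, 0.1222]].

Step 4 — quadratic form (x̄ - mu_0)^T · S^{-1} · (x̄ - mu_0):
  S^{-1} · (x̄ - mu_0) = (-5.8667, -0.5111),
  (x̄ - mu_0)^T · [...] = (-5.25)·(-5.8667) + (-2.75)·(-0.5111) = 32.2056.

Step 5 — scale by n: T² = 4 · 32.2056 = 128.8222.

T² ≈ 128.8222


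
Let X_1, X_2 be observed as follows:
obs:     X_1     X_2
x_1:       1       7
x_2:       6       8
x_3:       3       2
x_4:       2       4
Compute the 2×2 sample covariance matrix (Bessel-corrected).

Step 1 — column means:
  mean(X_1) = (1 + 6 + 3 + 2) / 4 = 12/4 = 3
  mean(X_2) = (7 + 8 + 2 + 4) / 4 = 21/4 = 5.25

Step 2 — sample covariance S[i,j] = (1/(n-1)) · Σ_k (x_{k,i} - mean_i) · (x_{k,j} - mean_j), with n-1 = 3.
  S[X_1,X_1] = ((-2)·(-2) + (3)·(3) + (0)·(0) + (-1)·(-1)) / 3 = 14/3 = 4.6667
  S[X_1,X_2] = ((-2)·(1.75) + (3)·(2.75) + (0)·(-3.25) + (-1)·(-1.25)) / 3 = 6/3 = 2
  S[X_2,X_2] = ((1.75)·(1.75) + (2.75)·(2.75) + (-3.25)·(-3.25) + (-1.25)·(-1.25)) / 3 = 22.75/3 = 7.5833

S is symmetric (S[j,i] = S[i,j]). Assembling:

S = [[4.6667, 2],
 [2, 7.5833]]


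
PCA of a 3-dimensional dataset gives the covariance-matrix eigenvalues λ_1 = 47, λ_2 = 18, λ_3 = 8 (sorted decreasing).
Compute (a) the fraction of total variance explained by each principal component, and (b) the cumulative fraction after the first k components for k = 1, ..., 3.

Step 1 — total variance = trace(Sigma) = Σ λ_i = 47 + 18 + 8 = 73.

Step 2 — fraction explained by component i = λ_i / Σ λ:
  PC1: 47/73 = 0.6438
  PC2: 18/73 = 0.2466
  PC3: 8/73 = 0.1096

Step 3 — cumulative fraction after k components = (λ_1 + ... + λ_k) / Σ λ:
  k = 1: 47/73 = 0.6438
  k = 2: (47 + 18)/73 = 65/73 = 0.8904
  k = 3: (47 + 18 + 8)/73 = 73/73 = 1

Summary (fraction, with percent):

explained: PC1 0.6438 (64.38%), PC2 0.2466 (24.66%), PC3 0.1096 (10.96%);  cumulative: 0.6438, 0.8904, 1


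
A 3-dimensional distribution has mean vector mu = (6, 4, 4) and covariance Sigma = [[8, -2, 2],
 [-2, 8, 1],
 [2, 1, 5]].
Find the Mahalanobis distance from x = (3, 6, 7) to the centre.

Step 1 — centre the observation: (x - mu) = (-3, 2, 3).

Step 2 — invert Sigma (cofactor / det for 3×3, or solve directly):
  Sigma^{-1} = [[0.1548, 0.0476, -0.0714],
 [0.0476, 0.1429, -0.0476],
 [-0.0714, -0.0476, 0.2381]].

Step 3 — form the quadratic (x - mu)^T · Sigma^{-1} · (x - mu):
  Sigma^{-1} · (x - mu) = (-0.5833, 0, 0.8333).
  (x - mu)^T · [Sigma^{-1} · (x - mu)] = (-3)·(-0.5833) + (2)·(0) + (3)·(0.8333) = 4.25.

Step 4 — take square root: d = √(4.25) ≈ 2.0616.

d(x, mu) = √(4.25) ≈ 2.0616


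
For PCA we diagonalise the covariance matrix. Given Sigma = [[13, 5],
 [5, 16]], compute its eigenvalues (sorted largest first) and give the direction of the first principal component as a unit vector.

Step 1 — characteristic polynomial of 2×2 Sigma:
  det(Sigma - λI) = λ² - trace · λ + det = 0.
  trace = 13 + 16 = 29, det = 13·16 - (5)² = 183.
Step 2 — discriminant:
  Δ = trace² - 4·det = 841 - 732 = 109.
Step 3 — eigenvalues:
  λ = (trace ± √Δ)/2 = (29 ± 10.4403)/2,
  λ_1 = 19.7202,  λ_2 = 9.2798.

Step 4 — unit eigenvector for λ_1: solve (Sigma - λ_1 I)v = 0. First row:
  (13 - 19.7202)·v_x + (5)·v_y = 0, i.e. (-6.7202)·v_x + (5)·v_y = 0,
  so v ∝ (b, λ_1 - a) = (5, 6.7202) = u.
  ||u|| = √((5)² + (6.7202)²) = √(70.1605) ≈ 8.3762,
  v_1 = u/||u|| ≈ (0.5969, 0.8023) (||v_1|| = 1).

λ_1 = 19.7202,  λ_2 = 9.2798;  v_1 ≈ (0.5969, 0.8023)


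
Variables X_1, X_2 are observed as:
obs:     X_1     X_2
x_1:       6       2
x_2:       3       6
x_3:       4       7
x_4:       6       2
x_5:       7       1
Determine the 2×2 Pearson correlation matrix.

Step 1 — column means:
  mean(X_1) = (6 + 3 + 4 + 6 + 7) / 5 = 26/5 = 5.2
  mean(X_2) = (2 + 6 + 7 + 2 + 1) / 5 = 18/5 = 3.6

Step 2 — sample variances and covariances s[i,j] = (1/(n-1)) · Σ_k (x_{k,i} - mean_i) · (x_{k,j} - mean_j), with n-1 = 4:
  s[X_1,X_1] = ((0.8)·(0.8) + (-2.2)·(-2.2) + (-1.2)·(-1.2) + (0.8)·(0.8) + (1.8)·(1.8)) / 4 = 10.8/4 = 2.7
  s[X_1,X_2] = ((0.8)·(-1.6) + (-2.2)·(2.4) + (-1.2)·(3.4) + (0.8)·(-1.6) + (1.8)·(-2.6)) / 4 = -16.6/4 = -4.15
  s[X_2,X_2] = ((-1.6)·(-1.6) + (2.4)·(2.4) + (3.4)·(3.4) + (-1.6)·(-1.6) + (-2.6)·(-2.6)) / 4 = 29.2/4 = 7.3
  Sample standard deviations s_i = √(s[i,i]):
  s(X_1) = √(2.7) = 1.6432
  s(X_2) = √(7.3) = 2.7019

Step 3 — r_{ij} = s_{ij} / (s_i · s_j):
  r[X_1,X_1] = 1 (diagonal).
  r[X_1,X_2] = -4.15 / (1.6432 · 2.7019) = -4.15 / 4.4396 = -0.9348
  r[X_2,X_2] = 1 (diagonal).

R is symmetric with unit diagonal. Assembling:

R = [[1, -0.9348],
 [-0.9348, 1]]


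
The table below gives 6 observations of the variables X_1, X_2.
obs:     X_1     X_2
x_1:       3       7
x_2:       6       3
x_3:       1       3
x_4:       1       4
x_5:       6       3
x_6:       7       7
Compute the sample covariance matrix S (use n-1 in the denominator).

Step 1 — column means:
  mean(X_1) = (3 + 6 + 1 + 1 + 6 + 7) / 6 = 24/6 = 4
  mean(X_2) = (7 + 3 + 3 + 4 + 3 + 7) / 6 = 27/6 = 4.5

Step 2 — sample covariance S[i,j] = (1/(n-1)) · Σ_k (x_{k,i} - mean_i) · (x_{k,j} - mean_j), with n-1 = 5.
  S[X_1,X_1] = ((-1)·(-1) + (2)·(2) + (-3)·(-3) + (-3)·(-3) + (2)·(2) + (3)·(3)) / 5 = 36/5 = 7.2
  S[X_1,X_2] = ((-1)·(2.5) + (2)·(-1.5) + (-3)·(-1.5) + (-3)·(-0.5) + (2)·(-1.5) + (3)·(2.5)) / 5 = 5/5 = 1
  S[X_2,X_2] = ((2.5)·(2.5) + (-1.5)·(-1.5) + (-1.5)·(-1.5) + (-0.5)·(-0.5) + (-1.5)·(-1.5) + (2.5)·(2.5)) / 5 = 19.5/5 = 3.9

S is symmetric (S[j,i] = S[i,j]). Assembling:

S = [[7.2, 1],
 [1, 3.9]]


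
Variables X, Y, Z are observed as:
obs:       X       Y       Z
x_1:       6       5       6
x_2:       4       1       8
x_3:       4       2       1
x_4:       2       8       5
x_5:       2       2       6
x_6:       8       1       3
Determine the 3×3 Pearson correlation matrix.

Step 1 — column means:
  mean(X) = (6 + 4 + 4 + 2 + 2 + 8) / 6 = 26/6 = 4.3333
  mean(Y) = (5 + 1 + 2 + 8 + 2 + 1) / 6 = 19/6 = 3.1667
  mean(Z) = (6 + 8 + 1 + 5 + 6 + 3) / 6 = 29/6 = 4.8333

Step 2 — sample variances and covariances s[i,j] = (1/(n-1)) · Σ_k (x_{k,i} - mean_i) · (x_{k,j} - mean_j), with n-1 = 5:
  s[X,X] = ((1.6667)·(1.6667) + (-0.3333)·(-0.3333) + (-0.3333)·(-0.3333) + (-2.3333)·(-2.3333) + (-2.3333)·(-2.3333) + (3.6667)·(3.6667)) / 5 = 27.3333/5 = 5.4667
  s[X,Y] = ((1.6667)·(1.8333) + (-0.3333)·(-2.1667) + (-0.3333)·(-1.1667) + (-2.3333)·(4.8333) + (-2.3333)·(-1.1667) + (3.6667)·(-2.1667)) / 5 = -12.3333/5 = -2.4667
  s[X,Z] = ((1.6667)·(1.1667) + (-0.3333)·(3.1667) + (-0.3333)·(-3.8333) + (-2.3333)·(0.1667) + (-2.3333)·(1.1667) + (3.6667)·(-1.8333)) / 5 = -7.6667/5 = -1.5333
  s[Y,Y] = ((1.8333)·(1.8333) + (-2.1667)·(-2.1667) + (-1.1667)·(-1.1667) + (4.8333)·(4.8333) + (-1.1667)·(-1.1667) + (-2.1667)·(-2.1667)) / 5 = 38.8333/5 = 7.7667
  s[Y,Z] = ((1.8333)·(1.1667) + (-2.1667)·(3.1667) + (-1.1667)·(-3.8333) + (4.8333)·(0.1667) + (-1.1667)·(1.1667) + (-2.1667)·(-1.8333)) / 5 = 3.1667/5 = 0.6333
  s[Z,Z] = ((1.1667)·(1.1667) + (3.1667)·(3.1667) + (-3.8333)·(-3.8333) + (0.1667)·(0.1667) + (1.1667)·(1.1667) + (-1.8333)·(-1.8333)) / 5 = 30.8333/5 = 6.1667
  Sample standard deviations s_i = √(s[i,i]):
  s(X) = √(5.4667) = 2.3381
  s(Y) = √(7.7667) = 2.7869
  s(Z) = √(6.1667) = 2.4833

Step 3 — r_{ij} = s_{ij} / (s_i · s_j):
  r[X,X] = 1 (diagonal).
  r[X,Y] = -2.4667 / (2.3381 · 2.7869) = -2.4667 / 6.516 = -0.3786
  r[X,Z] = -1.5333 / (2.3381 · 2.4833) = -1.5333 / 5.8061 = -0.2641
  r[Y,Y] = 1 (diagonal).
  r[Y,Z] = 0.6333 / (2.7869 · 2.4833) = 0.6333 / 6.9206 = 0.0915
  r[Z,Z] = 1 (diagonal).

R is symmetric with unit diagonal. Assembling:

R = [[1, -0.3786, -0.2641],
 [-0.3786, 1, 0.0915],
 [-0.2641, 0.0915, 1]]


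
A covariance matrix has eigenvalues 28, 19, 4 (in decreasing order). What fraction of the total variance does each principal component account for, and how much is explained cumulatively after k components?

Step 1 — total variance = trace(Sigma) = Σ λ_i = 28 + 19 + 4 = 51.

Step 2 — fraction explained by component i = λ_i / Σ λ:
  PC1: 28/51 = 0.549
  PC2: 19/51 = 0.3725
  PC3: 4/51 = 0.0784

Step 3 — cumulative fraction after k components = (λ_1 + ... + λ_k) / Σ λ:
  k = 1: 28/51 = 0.549
  k = 2: (28 + 19)/51 = 47/51 = 0.9216
  k = 3: (28 + 19 + 4)/51 = 51/51 = 1

Summary (fraction, with percent):

explained: PC1 0.549 (54.9%), PC2 0.3725 (37.25%), PC3 0.0784 (7.84%);  cumulative: 0.549, 0.9216, 1


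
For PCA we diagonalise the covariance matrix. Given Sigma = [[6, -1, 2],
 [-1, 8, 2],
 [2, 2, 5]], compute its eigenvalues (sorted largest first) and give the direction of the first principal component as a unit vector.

Step 1 — characteristic polynomial p(λ) = det(λI - Sigma) = λ³ - tr·λ² + c_1·λ - det, where tr = trace, c_1 = sum of the principal 2×2 minors, det = det(Sigma):
  tr = 6 + 8 + 5 = 19,
  c_1 = (6·8 - (-1)²) + (6·5 - (2)²) + (8·5 - (2)²) = 47 + 26 + 36 = 109,
  det = 6·(8·5 - (2)²) - (-1)·((-1)·5 - (2)·(2)) + (2)·((-1)·(2) - 8·(2)) = 6·(36) - (-1)·(-9) + (2)·(-18) = 171.
  So p(λ) = λ³ - 19λ² + 109λ - 171.
Step 2 — look for an integer root (rational root theorem: any rational root is an integer divisor of 171). Testing λ = 9:
  p(9) = 729 - 1539 + 981 - 171 = 0  ✓
  Dividing out (λ - 9): p(λ) = (λ - 9)(λ² - 10λ + 19).
Step 3 — remaining eigenvalues from the quadratic λ² - 10λ + 19 = 0:
  Δ = 10² - 4·19 = 100 - 76 = 24,  λ = (10 ± √24)/2 = (10 ± 4.899)/2 ≈ 7.4495 or 2.5505.
  Sorted: λ_1 = 9,  λ_2 = 7.4495,  λ_3 = 2.5505  (check: sum = 19 = tr ✓).

Step 4 — unit eigenvector for λ_1 = 9: v spans the null space of (Sigma - λ_1 I), whose rows are
  r_1 = (-3, -1, 2),  r_2 = (-1, -1, 2),  r_3 = (2, 2, -4).
  v is orthogonal to every row, so take v ∝ r_1 × r_2 = ((-1)·(2) - (2)·(-1), (2)·(-1) - (-3)·(2), (-3)·(-1) - (-1)·(-1)) = (0, 4, 2).
  Rescale (divide by 2): u = (0, 2, 1).
  ||u|| = √((0)² + (2)² + (1)²) = √(5) ≈ 2.2361,  v_1 = u/||u|| ≈ (0, 0.8944, 0.4472) (||v_1|| = 1).

λ_1 = 9,  λ_2 = 7.4495,  λ_3 = 2.5505;  v_1 ≈ (0, 0.8944, 0.4472)


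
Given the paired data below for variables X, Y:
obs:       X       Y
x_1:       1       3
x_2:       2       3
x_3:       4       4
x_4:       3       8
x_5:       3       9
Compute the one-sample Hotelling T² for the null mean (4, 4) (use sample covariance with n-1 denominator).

Step 1 — sample mean vector:
  mean(X) = (1 + 2 + 4 + 3 + 3) / 5 = 13/5 = 2.6
  mean(Y) = (3 + 3 + 4 + 8 + 9) / 5 = 27/5 = 5.4
  x̄ = (2.6, 5.4),  deviation x̄ - mu_0 = (2.6, 5.4) - (4, 4) = (-1.4, 1.4).

Step 2 — sample covariance matrix, S[i,j] = (1/(n-1)) · Σ_k (x_{k,i} - mean_i) · (x_{k,j} - mean_j), divisor n-1 = 4:
  S[X,X] = ((-1.6)·(-1.6) + (-0.6)·(-0.6) + (1.4)·(1.4) + (0.4)·(0.4) + (0.4)·(0.4)) / 4 = 5.2/4 = 1.3
  S[X,Y] = ((-1.6)·(-2.4) + (-0.6)·(-2.4) + (1.4)·(-1.4) + (0.4)·(2.6) + (0.4)·(3.6)) / 4 = 5.8/4 = 1.45
  S[Y,Y] = ((-2.4)·(-2.4) + (-2.4)·(-2.4) + (-1.4)·(-1.4) + (2.6)·(2.6) + (3.6)·(3.6)) / 4 = 33.2/4 = 8.3
  S = [[1.3, 1.45],
 [1.45, 8.3]].

Step 3 — invert S. det(S) = 1.3·8.3 - (1.45)² = 8.6875.
  S^{-1} = (1/det) · [[d, -b], [-b, a]] = [[0.9554, -0.1669],
 [-0.1669, 0.1496]].

Step 4 — quadratic form (x̄ - mu_0)^T · S^{-1} · (x̄ - mu_0):
  S^{-1} · (x̄ - mu_0) = (-1.5712, 0.4432),
  (x̄ - mu_0)^T · [...] = (-1.4)·(-1.5712) + (1.4)·(0.4432) = 2.8201.

Step 5 — scale by n: T² = 5 · 2.8201 = 14.1007.

T² ≈ 14.1007


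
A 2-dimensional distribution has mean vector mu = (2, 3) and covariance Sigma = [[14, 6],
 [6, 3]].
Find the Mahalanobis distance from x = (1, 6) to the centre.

Step 1 — centre the observation: (x - mu) = (-1, 3).

Step 2 — invert Sigma. det(Sigma) = 14·3 - (6)² = 6.
  Sigma^{-1} = (1/det) · [[d, -b], [-b, a]] = [[0.5, -1],
 [-1, 2.3333]].

Step 3 — form the quadratic (x - mu)^T · Sigma^{-1} · (x - mu):
  Sigma^{-1} · (x - mu) = (-3.5, 8).
  (x - mu)^T · [Sigma^{-1} · (x - mu)] = (-1)·(-3.5) + (3)·(8) = 27.5.

Step 4 — take square root: d = √(27.5) ≈ 5.244.

d(x, mu) = √(27.5) ≈ 5.244


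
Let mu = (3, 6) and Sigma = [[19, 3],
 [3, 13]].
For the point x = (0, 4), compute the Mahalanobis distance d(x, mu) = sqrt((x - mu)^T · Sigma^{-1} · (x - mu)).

Step 1 — centre the observation: (x - mu) = (-3, -2).

Step 2 — invert Sigma. det(Sigma) = 19·13 - (3)² = 238.
  Sigma^{-1} = (1/det) · [[d, -b], [-b, a]] = [[0.0546, -0.0126],
 [-0.0126, 0.0798]].

Step 3 — form the quadratic (x - mu)^T · Sigma^{-1} · (x - mu):
  Sigma^{-1} · (x - mu) = (-0.1387, -0.1218).
  (x - mu)^T · [Sigma^{-1} · (x - mu)] = (-3)·(-0.1387) + (-2)·(-0.1218) = 0.6597.

Step 4 — take square root: d = √(0.6597) ≈ 0.8122.

d(x, mu) = √(0.6597) ≈ 0.8122


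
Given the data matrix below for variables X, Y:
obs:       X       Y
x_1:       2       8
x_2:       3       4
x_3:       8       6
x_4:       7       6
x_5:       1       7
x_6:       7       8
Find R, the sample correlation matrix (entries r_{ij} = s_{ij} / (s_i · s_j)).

Step 1 — column means:
  mean(X) = (2 + 3 + 8 + 7 + 1 + 7) / 6 = 28/6 = 4.6667
  mean(Y) = (8 + 4 + 6 + 6 + 7 + 8) / 6 = 39/6 = 6.5

Step 2 — sample variances and covariances s[i,j] = (1/(n-1)) · Σ_k (x_{k,i} - mean_i) · (x_{k,j} - mean_j), with n-1 = 5:
  s[X,X] = ((-2.6667)·(-2.6667) + (-1.6667)·(-1.6667) + (3.3333)·(3.3333) + (2.3333)·(2.3333) + (-3.6667)·(-3.6667) + (2.3333)·(2.3333)) / 5 = 45.3333/5 = 9.0667
  s[X,Y] = ((-2.6667)·(1.5) + (-1.6667)·(-2.5) + (3.3333)·(-0.5) + (2.3333)·(-0.5) + (-3.6667)·(0.5) + (2.3333)·(1.5)) / 5 = -1/5 = -0.2
  s[Y,Y] = ((1.5)·(1.5) + (-2.5)·(-2.5) + (-0.5)·(-0.5) + (-0.5)·(-0.5) + (0.5)·(0.5) + (1.5)·(1.5)) / 5 = 11.5/5 = 2.3
  Sample standard deviations s_i = √(s[i,i]):
  s(X) = √(9.0667) = 3.0111
  s(Y) = √(2.3) = 1.5166

Step 3 — r_{ij} = s_{ij} / (s_i · s_j):
  r[X,X] = 1 (diagonal).
  r[X,Y] = -0.2 / (3.0111 · 1.5166) = -0.2 / 4.5665 = -0.0438
  r[Y,Y] = 1 (diagonal).

R is symmetric with unit diagonal. Assembling:

R = [[1, -0.0438],
 [-0.0438, 1]]


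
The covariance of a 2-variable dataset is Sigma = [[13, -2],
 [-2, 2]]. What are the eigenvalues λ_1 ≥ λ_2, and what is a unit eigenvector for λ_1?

Step 1 — characteristic polynomial of 2×2 Sigma:
  det(Sigma - λI) = λ² - trace · λ + det = 0.
  trace = 13 + 2 = 15, det = 13·2 - (-2)² = 22.
Step 2 — discriminant:
  Δ = trace² - 4·det = 225 - 88 = 137.
Step 3 — eigenvalues:
  λ = (trace ± √Δ)/2 = (15 ± 11.7047)/2,
  λ_1 = 13.3523,  λ_2 = 1.6477.

Step 4 — unit eigenvector for λ_1: solve (Sigma - λ_1 I)v = 0. First row:
  (13 - 13.3523)·v_x + (-2)·v_y = 0, i.e. (-0.3523)·v_x + (-2)·v_y = 0,
  so v ∝ (b, λ_1 - a) = (-2, 0.3523); multiply by -1 so the first entry is positive: u = (2, -0.3523).
  ||u|| = √((2)² + (-0.3523)²) = √(4.1242) ≈ 2.0308,
  v_1 = u/||u|| ≈ (0.9848, -0.1735) (||v_1|| = 1).

λ_1 = 13.3523,  λ_2 = 1.6477;  v_1 ≈ (0.9848, -0.1735)


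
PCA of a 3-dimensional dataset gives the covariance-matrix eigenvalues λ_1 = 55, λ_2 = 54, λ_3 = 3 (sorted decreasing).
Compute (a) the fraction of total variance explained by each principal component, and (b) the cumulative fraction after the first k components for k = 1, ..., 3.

Step 1 — total variance = trace(Sigma) = Σ λ_i = 55 + 54 + 3 = 112.

Step 2 — fraction explained by component i = λ_i / Σ λ:
  PC1: 55/112 = 0.4911
  PC2: 54/112 = 0.4821
  PC3: 3/112 = 0.0268

Step 3 — cumulative fraction after k components = (λ_1 + ... + λ_k) / Σ λ:
  k = 1: 55/112 = 0.4911
  k = 2: (55 + 54)/112 = 109/112 = 0.9732
  k = 3: (55 + 54 + 3)/112 = 112/112 = 1

Summary (fraction, with percent):

explained: PC1 0.4911 (49.11%), PC2 0.4821 (48.21%), PC3 0.0268 (2.68%);  cumulative: 0.4911, 0.9732, 1


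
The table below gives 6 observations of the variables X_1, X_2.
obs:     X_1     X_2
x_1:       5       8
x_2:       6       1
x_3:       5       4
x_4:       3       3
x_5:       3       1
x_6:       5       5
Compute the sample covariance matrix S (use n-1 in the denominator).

Step 1 — column means:
  mean(X_1) = (5 + 6 + 5 + 3 + 3 + 5) / 6 = 27/6 = 4.5
  mean(X_2) = (8 + 1 + 4 + 3 + 1 + 5) / 6 = 22/6 = 3.6667

Step 2 — sample covariance S[i,j] = (1/(n-1)) · Σ_k (x_{k,i} - mean_i) · (x_{k,j} - mean_j), with n-1 = 5.
  S[X_1,X_1] = ((0.5)·(0.5) + (1.5)·(1.5) + (0.5)·(0.5) + (-1.5)·(-1.5) + (-1.5)·(-1.5) + (0.5)·(0.5)) / 5 = 7.5/5 = 1.5
  S[X_1,X_2] = ((0.5)·(4.3333) + (1.5)·(-2.6667) + (0.5)·(0.3333) + (-1.5)·(-0.6667) + (-1.5)·(-2.6667) + (0.5)·(1.3333)) / 5 = 4/5 = 0.8
  S[X_2,X_2] = ((4.3333)·(4.3333) + (-2.6667)·(-2.6667) + (0.3333)·(0.3333) + (-0.6667)·(-0.6667) + (-2.6667)·(-2.6667) + (1.3333)·(1.3333)) / 5 = 35.3333/5 = 7.0667

S is symmetric (S[j,i] = S[i,j]). Assembling:

S = [[1.5, 0.8],
 [0.8, 7.0667]]


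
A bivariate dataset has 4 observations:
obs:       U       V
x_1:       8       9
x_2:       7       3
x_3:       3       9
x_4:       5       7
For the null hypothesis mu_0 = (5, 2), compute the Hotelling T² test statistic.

Step 1 — sample mean vector:
  mean(U) = (8 + 7 + 3 + 5) / 4 = 23/4 = 5.75
  mean(V) = (9 + 3 + 9 + 7) / 4 = 28/4 = 7
  x̄ = (5.75, 7),  deviation x̄ - mu_0 = (5.75, 7) - (5, 2) = (0.75, 5).

Step 2 — sample covariance matrix, S[i,j] = (1/(n-1)) · Σ_k (x_{k,i} - mean_i) · (x_{k,j} - mean_j), divisor n-1 = 3:
  S[U,U] = ((2.25)·(2.25) + (1.25)·(1.25) + (-2.75)·(-2.75) + (-0.75)·(-0.75)) / 3 = 14.75/3 = 4.9167
  S[U,V] = ((2.25)·(2) + (1.25)·(-4) + (-2.75)·(2) + (-0.75)·(0)) / 3 = -6/3 = -2
  S[V,V] = ((2)·(2) + (-4)·(-4) + (2)·(2) + (0)·(0)) / 3 = 24/3 = 8
  S = [[4.9167, -2],
 [-2, 8]].

Step 3 — invert S. det(S) = 4.9167·8 - (-2)² = 35.3333.
  S^{-1} = (1/det) · [[d, -b], [-b, a]] = [[0.2264, 0.0566],
 [0.0566, 0.1392]].

Step 4 — quadratic form (x̄ - mu_0)^T · S^{-1} · (x̄ - mu_0):
  S^{-1} · (x̄ - mu_0) = (0.4528, 0.7382),
  (x̄ - mu_0)^T · [...] = (0.75)·(0.4528) + (5)·(0.7382) = 4.0307.

Step 5 — scale by n: T² = 4 · 4.0307 = 16.1226.

T² ≈ 16.1226


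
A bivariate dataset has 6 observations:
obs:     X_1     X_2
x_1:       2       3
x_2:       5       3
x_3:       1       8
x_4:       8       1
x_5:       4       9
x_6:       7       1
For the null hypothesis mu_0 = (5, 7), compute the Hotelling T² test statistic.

Step 1 — sample mean vector:
  mean(X_1) = (2 + 5 + 1 + 8 + 4 + 7) / 6 = 27/6 = 4.5
  mean(X_2) = (3 + 3 + 8 + 1 + 9 + 1) / 6 = 25/6 = 4.1667
  x̄ = (4.5, 4.1667),  deviation x̄ - mu_0 = (4.5, 4.1667) - (5, 7) = (-0.5, -2.8333).

Step 2 — sample covariance matrix, S[i,j] = (1/(n-1)) · Σ_k (x_{k,i} - mean_i) · (x_{k,j} - mean_j), divisor n-1 = 5:
  S[X_1,X_1] = ((-2.5)·(-2.5) + (0.5)·(0.5) + (-3.5)·(-3.5) + (3.5)·(3.5) + (-0.5)·(-0.5) + (2.5)·(2.5)) / 5 = 37.5/5 = 7.5
  S[X_1,X_2] = ((-2.5)·(-1.1667) + (0.5)·(-1.1667) + (-3.5)·(3.8333) + (3.5)·(-3.1667) + (-0.5)·(4.8333) + (2.5)·(-3.1667)) / 5 = -32.5/5 = -6.5
  S[X_2,X_2] = ((-1.1667)·(-1.1667) + (-1.1667)·(-1.1667) + (3.8333)·(3.8333) + (-3.1667)·(-3.1667) + (4.8333)·(4.8333) + (-3.1667)·(-3.1667)) / 5 = 60.8333/5 = 12.1667
  S = [[7.5, -6.5],
 [-6.5, 12.1667]].

Step 3 — invert S. det(S) = 7.5·12.1667 - (-6.5)² = 49.
  S^{-1} = (1/det) · [[d, -b], [-b, a]] = [[0.2483, 0.1327],
 [0.1327, 0.1531]].

Step 4 — quadratic form (x̄ - mu_0)^T · S^{-1} · (x̄ - mu_0):
  S^{-1} · (x̄ - mu_0) = (-0.5, -0.5),
  (x̄ - mu_0)^T · [...] = (-0.5)·(-0.5) + (-2.8333)·(-0.5) = 1.6667.

Step 5 — scale by n: T² = 6 · 1.6667 = 10.

T² ≈ 10


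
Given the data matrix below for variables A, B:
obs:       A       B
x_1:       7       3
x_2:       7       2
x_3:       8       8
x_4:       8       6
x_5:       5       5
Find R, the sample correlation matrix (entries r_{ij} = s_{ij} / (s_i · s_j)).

Step 1 — column means:
  mean(A) = (7 + 7 + 8 + 8 + 5) / 5 = 35/5 = 7
  mean(B) = (3 + 2 + 8 + 6 + 5) / 5 = 24/5 = 4.8

Step 2 — sample variances and covariances s[i,j] = (1/(n-1)) · Σ_k (x_{k,i} - mean_i) · (x_{k,j} - mean_j), with n-1 = 4:
  s[A,A] = ((0)·(0) + (0)·(0) + (1)·(1) + (1)·(1) + (-2)·(-2)) / 4 = 6/4 = 1.5
  s[A,B] = ((0)·(-1.8) + (0)·(-2.8) + (1)·(3.2) + (1)·(1.2) + (-2)·(0.2)) / 4 = 4/4 = 1
  s[B,B] = ((-1.8)·(-1.8) + (-2.8)·(-2.8) + (3.2)·(3.2) + (1.2)·(1.2) + (0.2)·(0.2)) / 4 = 22.8/4 = 5.7
  Sample standard deviations s_i = √(s[i,i]):
  s(A) = √(1.5) = 1.2247
  s(B) = √(5.7) = 2.3875

Step 3 — r_{ij} = s_{ij} / (s_i · s_j):
  r[A,A] = 1 (diagonal).
  r[A,B] = 1 / (1.2247 · 2.3875) = 1 / 2.924 = 0.342
  r[B,B] = 1 (diagonal).

R is symmetric with unit diagonal. Assembling:

R = [[1, 0.342],
 [0.342, 1]]


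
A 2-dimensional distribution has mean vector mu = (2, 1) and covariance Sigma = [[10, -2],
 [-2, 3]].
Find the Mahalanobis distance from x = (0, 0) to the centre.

Step 1 — centre the observation: (x - mu) = (-2, -1).

Step 2 — invert Sigma. det(Sigma) = 10·3 - (-2)² = 26.
  Sigma^{-1} = (1/det) · [[d, -b], [-b, a]] = [[0.1154, 0.0769],
 [0.0769, 0.3846]].

Step 3 — form the quadratic (x - mu)^T · Sigma^{-1} · (x - mu):
  Sigma^{-1} · (x - mu) = (-0.3077, -0.5385).
  (x - mu)^T · [Sigma^{-1} · (x - mu)] = (-2)·(-0.3077) + (-1)·(-0.5385) = 1.1538.

Step 4 — take square root: d = √(1.1538) ≈ 1.0742.

d(x, mu) = √(1.1538) ≈ 1.0742


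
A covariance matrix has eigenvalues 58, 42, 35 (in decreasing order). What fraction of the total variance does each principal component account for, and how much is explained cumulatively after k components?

Step 1 — total variance = trace(Sigma) = Σ λ_i = 58 + 42 + 35 = 135.

Step 2 — fraction explained by component i = λ_i / Σ λ:
  PC1: 58/135 = 0.4296
  PC2: 42/135 = 0.3111
  PC3: 35/135 = 0.2593

Step 3 — cumulative fraction after k components = (λ_1 + ... + λ_k) / Σ λ:
  k = 1: 58/135 = 0.4296
  k = 2: (58 + 42)/135 = 100/135 = 0.7407
  k = 3: (58 + 42 + 35)/135 = 135/135 = 1

Summary (fraction, with percent):

explained: PC1 0.4296 (42.96%), PC2 0.3111 (31.11%), PC3 0.2593 (25.93%);  cumulative: 0.4296, 0.7407, 1


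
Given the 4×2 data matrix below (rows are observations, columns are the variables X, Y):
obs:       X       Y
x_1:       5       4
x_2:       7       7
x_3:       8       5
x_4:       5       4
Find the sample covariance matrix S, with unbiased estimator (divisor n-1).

Step 1 — column means:
  mean(X) = (5 + 7 + 8 + 5) / 4 = 25/4 = 6.25
  mean(Y) = (4 + 7 + 5 + 4) / 4 = 20/4 = 5

Step 2 — sample covariance S[i,j] = (1/(n-1)) · Σ_k (x_{k,i} - mean_i) · (x_{k,j} - mean_j), with n-1 = 3.
  S[X,X] = ((-1.25)·(-1.25) + (0.75)·(0.75) + (1.75)·(1.75) + (-1.25)·(-1.25)) / 3 = 6.75/3 = 2.25
  S[X,Y] = ((-1.25)·(-1) + (0.75)·(2) + (1.75)·(0) + (-1.25)·(-1)) / 3 = 4/3 = 1.3333
  S[Y,Y] = ((-1)·(-1) + (2)·(2) + (0)·(0) + (-1)·(-1)) / 3 = 6/3 = 2

S is symmetric (S[j,i] = S[i,j]). Assembling:

S = [[2.25, 1.3333],
 [1.3333, 2]]


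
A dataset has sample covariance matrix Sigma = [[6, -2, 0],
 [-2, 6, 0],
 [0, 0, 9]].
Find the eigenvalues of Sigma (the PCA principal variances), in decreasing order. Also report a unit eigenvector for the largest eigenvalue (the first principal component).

Step 1 — characteristic polynomial p(λ) = det(λI - Sigma) = λ³ - tr·λ² + c_1·λ - det, where tr = trace, c_1 = sum of the principal 2×2 minors, det = det(Sigma):
  tr = 6 + 6 + 9 = 21,
  c_1 = (6·6 - (-2)²) + (6·9 - (0)²) + (6·9 - (0)²) = 32 + 54 + 54 = 140,
  det = 6·(6·9 - (0)²) - (-2)·((-2)·9 - (0)·(0)) + (0)·((-2)·(0) - 6·(0)) = 6·(54) - (-2)·(-18) + (0)·(0) = 288.
  So p(λ) = λ³ - 21λ² + 140λ - 288.
Step 2 — look for an integer root (rational root theorem: any rational root is an integer divisor of 288). Testing λ = 4:
  p(4) = 64 - 336 + 560 - 288 = 0  ✓
  Dividing out (λ - 4): p(λ) = (λ - 4)(λ² - 17λ + 72).
Step 3 — remaining eigenvalues from the quadratic λ² - 17λ + 72 = 0:
  Δ = 17² - 4·72 = 289 - 288 = 1,  λ = (17 ± √1)/2 = (17 ± 1)/2 = 9 or 8.
  Sorted: λ_1 = 9,  λ_2 = 8,  λ_3 = 4  (check: sum = 21 = tr ✓).

Step 4 — unit eigenvector for λ_1 = 9: v spans the null space of (Sigma - λ_1 I), whose rows are
  r_1 = (-3, -2, 0),  r_2 = (-2, -3, 0),  r_3 = (0, 0, 0).
  v is orthogonal to every row, so take v ∝ r_1 × r_2 = ((-2)·(0) - (0)·(-3), (0)·(-2) - (-3)·(0), (-3)·(-3) - (-2)·(-2)) = (0, 0, 5).
  Rescale (divide by 5): u = (0, 0, 1).
  ||u|| = √((0)² + (0)² + (1)²) = √(1) = 1,  v_1 = u/||u|| ≈ (0, 0, 1) (||v_1|| = 1).

λ_1 = 9,  λ_2 = 8,  λ_3 = 4;  v_1 ≈ (0, 0, 1)


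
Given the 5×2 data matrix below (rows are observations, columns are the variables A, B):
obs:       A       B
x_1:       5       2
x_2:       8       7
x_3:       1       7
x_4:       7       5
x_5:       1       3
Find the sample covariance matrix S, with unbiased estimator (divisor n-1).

Step 1 — column means:
  mean(A) = (5 + 8 + 1 + 7 + 1) / 5 = 22/5 = 4.4
  mean(B) = (2 + 7 + 7 + 5 + 3) / 5 = 24/5 = 4.8

Step 2 — sample covariance S[i,j] = (1/(n-1)) · Σ_k (x_{k,i} - mean_i) · (x_{k,j} - mean_j), with n-1 = 4.
  S[A,A] = ((0.6)·(0.6) + (3.6)·(3.6) + (-3.4)·(-3.4) + (2.6)·(2.6) + (-3.4)·(-3.4)) / 4 = 43.2/4 = 10.8
  S[A,B] = ((0.6)·(-2.8) + (3.6)·(2.2) + (-3.4)·(2.2) + (2.6)·(0.2) + (-3.4)·(-1.8)) / 4 = 5.4/4 = 1.35
  S[B,B] = ((-2.8)·(-2.8) + (2.2)·(2.2) + (2.2)·(2.2) + (0.2)·(0.2) + (-1.8)·(-1.8)) / 4 = 20.8/4 = 5.2

S is symmetric (S[j,i] = S[i,j]). Assembling:

S = [[10.8, 1.35],
 [1.35, 5.2]]


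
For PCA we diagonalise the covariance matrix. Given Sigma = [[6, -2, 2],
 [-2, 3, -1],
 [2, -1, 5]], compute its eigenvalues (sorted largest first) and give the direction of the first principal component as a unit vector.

Step 1 — characteristic polynomial p(λ) = det(λI - Sigma) = λ³ - tr·λ² + c_1·λ - det, where tr = trace, c_1 = sum of the principal 2×2 minors, det = det(Sigma):
  tr = 6 + 3 + 5 = 14,
  c_1 = (6·3 - (-2)²) + (6·5 - (2)²) + (3·5 - (-1)²) = 14 + 26 + 14 = 54,
  det = 6·(3·5 - (-1)²) - (-2)·((-2)·5 - (-1)·(2)) + (2)·((-2)·(-1) - 3·(2)) = 6·(14) - (-2)·(-8) + (2)·(-4) = 60.
  So p(λ) = λ³ - 14λ² + 54λ - 60.
Step 2 — look for an integer root (rational root theorem: any rational root is an integer divisor of 60). Testing λ = 2:
  p(2) = 8 - 56 + 108 - 60 = 0  ✓
  Dividing out (λ - 2): p(λ) = (λ - 2)(λ² - 12λ + 30).
Step 3 — remaining eigenvalues from the quadratic λ² - 12λ + 30 = 0:
  Δ = 12² - 4·30 = 144 - 120 = 24,  λ = (12 ± √24)/2 = (12 ± 4.899)/2 ≈ 8.4495 or 3.5505.
  Sorted: λ_1 = 8.4495,  λ_2 = 3.5505,  λ_3 = 2  (check: sum = 14 = tr ✓).

Step 4 — unit eigenvector for λ_1 ≈ 8.4495: v spans the null space of (Sigma - λ_1 I), whose rows are
  r_1 = (-2.4495, -2, 2),  r_2 = (-2, -5.4495, -1),  r_3 = (2, -1, -3.4495).
  v is orthogonal to every row, so take v ∝ r_1 × r_2 = ((-2)·(-1) - (2)·(-5.4495), (2)·(-2) - (-2.4495)·(-1), (-2.4495)·(-5.4495) - (-2)·(-2)) ≈ (12.899, -6.4495, 9.3485).
  Let u = (12.899, -6.4495, 9.3485).
  ||u|| = √((12.899)² + (-6.4495)² + (9.3485)²) = √(295.3735) ≈ 17.1864,  v_1 = u/||u|| ≈ (0.7505, -0.3753, 0.5439) (||v_1|| = 1).

λ_1 = 8.4495,  λ_2 = 3.5505,  λ_3 = 2;  v_1 ≈ (0.7505, -0.3753, 0.5439)


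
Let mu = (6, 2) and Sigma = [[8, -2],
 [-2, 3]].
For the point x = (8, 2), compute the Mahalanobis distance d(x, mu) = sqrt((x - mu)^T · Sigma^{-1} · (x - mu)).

Step 1 — centre the observation: (x - mu) = (2, 0).

Step 2 — invert Sigma. det(Sigma) = 8·3 - (-2)² = 20.
  Sigma^{-1} = (1/det) · [[d, -b], [-b, a]] = [[0.15, 0.1],
 [0.1, 0.4]].

Step 3 — form the quadratic (x - mu)^T · Sigma^{-1} · (x - mu):
  Sigma^{-1} · (x - mu) = (0.3, 0.2).
  (x - mu)^T · [Sigma^{-1} · (x - mu)] = (2)·(0.3) + (0)·(0.2) = 0.6.

Step 4 — take square root: d = √(0.6) ≈ 0.7746.

d(x, mu) = √(0.6) ≈ 0.7746


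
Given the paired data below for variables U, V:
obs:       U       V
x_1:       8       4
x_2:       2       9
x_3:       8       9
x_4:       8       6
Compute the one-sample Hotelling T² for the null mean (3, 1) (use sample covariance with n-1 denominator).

Step 1 — sample mean vector:
  mean(U) = (8 + 2 + 8 + 8) / 4 = 26/4 = 6.5
  mean(V) = (4 + 9 + 9 + 6) / 4 = 28/4 = 7
  x̄ = (6.5, 7),  deviation x̄ - mu_0 = (6.5, 7) - (3, 1) = (3.5, 6).

Step 2 — sample covariance matrix, S[i,j] = (1/(n-1)) · Σ_k (x_{k,i} - mean_i) · (x_{k,j} - mean_j), divisor n-1 = 3:
  S[U,U] = ((1.5)·(1.5) + (-4.5)·(-4.5) + (1.5)·(1.5) + (1.5)·(1.5)) / 3 = 27/3 = 9
  S[U,V] = ((1.5)·(-3) + (-4.5)·(2) + (1.5)·(2) + (1.5)·(-1)) / 3 = -12/3 = -4
  S[V,V] = ((-3)·(-3) + (2)·(2) + (2)·(2) + (-1)·(-1)) / 3 = 18/3 = 6
  S = [[9, -4],
 [-4, 6]].

Step 3 — invert S. det(S) = 9·6 - (-4)² = 38.
  S^{-1} = (1/det) · [[d, -b], [-b, a]] = [[0.1579, 0.1053],
 [0.1053, 0.2368]].

Step 4 — quadratic form (x̄ - mu_0)^T · S^{-1} · (x̄ - mu_0):
  S^{-1} · (x̄ - mu_0) = (1.1842, 1.7895),
  (x̄ - mu_0)^T · [...] = (3.5)·(1.1842) + (6)·(1.7895) = 14.8816.

Step 5 — scale by n: T² = 4 · 14.8816 = 59.5263.

T² ≈ 59.5263


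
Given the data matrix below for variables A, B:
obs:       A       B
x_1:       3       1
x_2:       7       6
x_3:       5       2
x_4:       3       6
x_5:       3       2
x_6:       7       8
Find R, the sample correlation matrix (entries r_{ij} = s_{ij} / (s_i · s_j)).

Step 1 — column means:
  mean(A) = (3 + 7 + 5 + 3 + 3 + 7) / 6 = 28/6 = 4.6667
  mean(B) = (1 + 6 + 2 + 6 + 2 + 8) / 6 = 25/6 = 4.1667

Step 2 — sample variances and covariances s[i,j] = (1/(n-1)) · Σ_k (x_{k,i} - mean_i) · (x_{k,j} - mean_j), with n-1 = 5:
  s[A,A] = ((-1.6667)·(-1.6667) + (2.3333)·(2.3333) + (0.3333)·(0.3333) + (-1.6667)·(-1.6667) + (-1.6667)·(-1.6667) + (2.3333)·(2.3333)) / 5 = 19.3333/5 = 3.8667
  s[A,B] = ((-1.6667)·(-3.1667) + (2.3333)·(1.8333) + (0.3333)·(-2.1667) + (-1.6667)·(1.8333) + (-1.6667)·(-2.1667) + (2.3333)·(3.8333)) / 5 = 18.3333/5 = 3.6667
  s[B,B] = ((-3.1667)·(-3.1667) + (1.8333)·(1.8333) + (-2.1667)·(-2.1667) + (1.8333)·(1.8333) + (-2.1667)·(-2.1667) + (3.8333)·(3.8333)) / 5 = 40.8333/5 = 8.1667
  Sample standard deviations s_i = √(s[i,i]):
  s(A) = √(3.8667) = 1.9664
  s(B) = √(8.1667) = 2.8577

Step 3 — r_{ij} = s_{ij} / (s_i · s_j):
  r[A,A] = 1 (diagonal).
  r[A,B] = 3.6667 / (1.9664 · 2.8577) = 3.6667 / 5.6194 = 0.6525
  r[B,B] = 1 (diagonal).

R is symmetric with unit diagonal. Assembling:

R = [[1, 0.6525],
 [0.6525, 1]]


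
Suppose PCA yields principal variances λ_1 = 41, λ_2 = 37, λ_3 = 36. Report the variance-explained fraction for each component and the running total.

Step 1 — total variance = trace(Sigma) = Σ λ_i = 41 + 37 + 36 = 114.

Step 2 — fraction explained by component i = λ_i / Σ λ:
  PC1: 41/114 = 0.3596
  PC2: 37/114 = 0.3246
  PC3: 36/114 = 0.3158

Step 3 — cumulative fraction after k components = (λ_1 + ... + λ_k) / Σ λ:
  k = 1: 41/114 = 0.3596
  k = 2: (41 + 37)/114 = 78/114 = 0.6842
  k = 3: (41 + 37 + 36)/114 = 114/114 = 1

Summary (fraction, with percent):

explained: PC1 0.3596 (35.96%), PC2 0.3246 (32.46%), PC3 0.3158 (31.58%);  cumulative: 0.3596, 0.6842, 1


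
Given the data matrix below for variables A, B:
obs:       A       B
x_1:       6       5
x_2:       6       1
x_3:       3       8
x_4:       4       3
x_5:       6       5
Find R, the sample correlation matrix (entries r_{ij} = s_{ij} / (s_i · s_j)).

Step 1 — column means:
  mean(A) = (6 + 6 + 3 + 4 + 6) / 5 = 25/5 = 5
  mean(B) = (5 + 1 + 8 + 3 + 5) / 5 = 22/5 = 4.4

Step 2 — sample variances and covariances s[i,j] = (1/(n-1)) · Σ_k (x_{k,i} - mean_i) · (x_{k,j} - mean_j), with n-1 = 4:
  s[A,A] = ((1)·(1) + (1)·(1) + (-2)·(-2) + (-1)·(-1) + (1)·(1)) / 4 = 8/4 = 2
  s[A,B] = ((1)·(0.6) + (1)·(-3.4) + (-2)·(3.6) + (-1)·(-1.4) + (1)·(0.6)) / 4 = -8/4 = -2
  s[B,B] = ((0.6)·(0.6) + (-3.4)·(-3.4) + (3.6)·(3.6) + (-1.4)·(-1.4) + (0.6)·(0.6)) / 4 = 27.2/4 = 6.8
  Sample standard deviations s_i = √(s[i,i]):
  s(A) = √(2) = 1.4142
  s(B) = √(6.8) = 2.6077

Step 3 — r_{ij} = s_{ij} / (s_i · s_j):
  r[A,A] = 1 (diagonal).
  r[A,B] = -2 / (1.4142 · 2.6077) = -2 / 3.6878 = -0.5423
  r[B,B] = 1 (diagonal).

R is symmetric with unit diagonal. Assembling:

R = [[1, -0.5423],
 [-0.5423, 1]]


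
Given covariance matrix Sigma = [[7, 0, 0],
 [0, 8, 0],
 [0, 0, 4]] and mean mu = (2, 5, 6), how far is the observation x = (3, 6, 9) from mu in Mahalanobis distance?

Step 1 — centre the observation: (x - mu) = (1, 1, 3).

Step 2 — invert Sigma (cofactor / det for 3×3, or solve directly):
  Sigma^{-1} = [[0.1429, 0, 0],
 [0, 0.125, 0],
 [0, 0, 0.25]].

Step 3 — form the quadratic (x - mu)^T · Sigma^{-1} · (x - mu):
  Sigma^{-1} · (x - mu) = (0.1429, 0.125, 0.75).
  (x - mu)^T · [Sigma^{-1} · (x - mu)] = (1)·(0.1429) + (1)·(0.125) + (3)·(0.75) = 2.5179.

Step 4 — take square root: d = √(2.5179) ≈ 1.5868.

d(x, mu) = √(2.5179) ≈ 1.5868


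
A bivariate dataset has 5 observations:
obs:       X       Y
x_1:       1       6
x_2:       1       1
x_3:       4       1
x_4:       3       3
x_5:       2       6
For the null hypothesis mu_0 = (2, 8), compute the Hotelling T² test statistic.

Step 1 — sample mean vector:
  mean(X) = (1 + 1 + 4 + 3 + 2) / 5 = 11/5 = 2.2
  mean(Y) = (6 + 1 + 1 + 3 + 6) / 5 = 17/5 = 3.4
  x̄ = (2.2, 3.4),  deviation x̄ - mu_0 = (2.2, 3.4) - (2, 8) = (0.2, -4.6).

Step 2 — sample covariance matrix, S[i,j] = (1/(n-1)) · Σ_k (x_{k,i} - mean_i) · (x_{k,j} - mean_j), divisor n-1 = 4:
  S[X,X] = ((-1.2)·(-1.2) + (-1.2)·(-1.2) + (1.8)·(1.8) + (0.8)·(0.8) + (-0.2)·(-0.2)) / 4 = 6.8/4 = 1.7
  S[X,Y] = ((-1.2)·(2.6) + (-1.2)·(-2.4) + (1.8)·(-2.4) + (0.8)·(-0.4) + (-0.2)·(2.6)) / 4 = -5.4/4 = -1.35
  S[Y,Y] = ((2.6)·(2.6) + (-2.4)·(-2.4) + (-2.4)·(-2.4) + (-0.4)·(-0.4) + (2.6)·(2.6)) / 4 = 25.2/4 = 6.3
  S = [[1.7, -1.35],
 [-1.35, 6.3]].

Step 3 — invert S. det(S) = 1.7·6.3 - (-1.35)² = 8.8875.
  S^{-1} = (1/det) · [[d, -b], [-b, a]] = [[0.7089, 0.1519],
 [0.1519, 0.1913]].

Step 4 — quadratic form (x̄ - mu_0)^T · S^{-1} · (x̄ - mu_0):
  S^{-1} · (x̄ - mu_0) = (-0.557, -0.8495),
  (x̄ - mu_0)^T · [...] = (0.2)·(-0.557) + (-4.6)·(-0.8495) = 3.7963.

Step 5 — scale by n: T² = 5 · 3.7963 = 18.9817.

T² ≈ 18.9817


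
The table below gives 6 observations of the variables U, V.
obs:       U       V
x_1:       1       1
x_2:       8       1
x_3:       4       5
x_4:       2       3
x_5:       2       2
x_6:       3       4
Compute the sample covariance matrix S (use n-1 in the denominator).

Step 1 — column means:
  mean(U) = (1 + 8 + 4 + 2 + 2 + 3) / 6 = 20/6 = 3.3333
  mean(V) = (1 + 1 + 5 + 3 + 2 + 4) / 6 = 16/6 = 2.6667

Step 2 — sample covariance S[i,j] = (1/(n-1)) · Σ_k (x_{k,i} - mean_i) · (x_{k,j} - mean_j), with n-1 = 5.
  S[U,U] = ((-2.3333)·(-2.3333) + (4.6667)·(4.6667) + (0.6667)·(0.6667) + (-1.3333)·(-1.3333) + (-1.3333)·(-1.3333) + (-0.3333)·(-0.3333)) / 5 = 31.3333/5 = 6.2667
  S[U,V] = ((-2.3333)·(-1.6667) + (4.6667)·(-1.6667) + (0.6667)·(2.3333) + (-1.3333)·(0.3333) + (-1.3333)·(-0.6667) + (-0.3333)·(1.3333)) / 5 = -2.3333/5 = -0.4667
  S[V,V] = ((-1.6667)·(-1.6667) + (-1.6667)·(-1.6667) + (2.3333)·(2.3333) + (0.3333)·(0.3333) + (-0.6667)·(-0.6667) + (1.3333)·(1.3333)) / 5 = 13.3333/5 = 2.6667

S is symmetric (S[j,i] = S[i,j]). Assembling:

S = [[6.2667, -0.4667],
 [-0.4667, 2.6667]]


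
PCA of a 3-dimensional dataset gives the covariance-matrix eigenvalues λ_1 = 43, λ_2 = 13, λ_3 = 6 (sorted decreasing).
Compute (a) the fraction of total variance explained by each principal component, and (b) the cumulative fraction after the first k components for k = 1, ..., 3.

Step 1 — total variance = trace(Sigma) = Σ λ_i = 43 + 13 + 6 = 62.

Step 2 — fraction explained by component i = λ_i / Σ λ:
  PC1: 43/62 = 0.6935
  PC2: 13/62 = 0.2097
  PC3: 6/62 = 0.0968

Step 3 — cumulative fraction after k components = (λ_1 + ... + λ_k) / Σ λ:
  k = 1: 43/62 = 0.6935
  k = 2: (43 + 13)/62 = 56/62 = 0.9032
  k = 3: (43 + 13 + 6)/62 = 62/62 = 1

Summary (fraction, with percent):

explained: PC1 0.6935 (69.35%), PC2 0.2097 (20.97%), PC3 0.0968 (9.68%);  cumulative: 0.6935, 0.9032, 1


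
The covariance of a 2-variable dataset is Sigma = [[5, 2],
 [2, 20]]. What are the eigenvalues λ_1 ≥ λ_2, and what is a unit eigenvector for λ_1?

Step 1 — characteristic polynomial of 2×2 Sigma:
  det(Sigma - λI) = λ² - trace · λ + det = 0.
  trace = 5 + 20 = 25, det = 5·20 - (2)² = 96.
Step 2 — discriminant:
  Δ = trace² - 4·det = 625 - 384 = 241.
Step 3 — eigenvalues:
  λ = (trace ± √Δ)/2 = (25 ± 15.5242)/2,
  λ_1 = 20.2621,  λ_2 = 4.7379.

Step 4 — unit eigenvector for λ_1: solve (Sigma - λ_1 I)v = 0. First row:
  (5 - 20.2621)·v_x + (2)·v_y = 0, i.e. (-15.2621)·v_x + (2)·v_y = 0,
  so v ∝ (b, λ_1 - a) = (2, 15.2621) = u.
  ||u|| = √((2)² + (15.2621)²) = √(236.9313) ≈ 15.3926,
  v_1 = u/||u|| ≈ (0.1299, 0.9915) (||v_1|| = 1).

λ_1 = 20.2621,  λ_2 = 4.7379;  v_1 ≈ (0.1299, 0.9915)


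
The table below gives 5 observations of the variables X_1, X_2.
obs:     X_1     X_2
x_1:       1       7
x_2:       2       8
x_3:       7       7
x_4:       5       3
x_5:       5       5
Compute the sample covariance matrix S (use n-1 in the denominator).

Step 1 — column means:
  mean(X_1) = (1 + 2 + 7 + 5 + 5) / 5 = 20/5 = 4
  mean(X_2) = (7 + 8 + 7 + 3 + 5) / 5 = 30/5 = 6

Step 2 — sample covariance S[i,j] = (1/(n-1)) · Σ_k (x_{k,i} - mean_i) · (x_{k,j} - mean_j), with n-1 = 4.
  S[X_1,X_1] = ((-3)·(-3) + (-2)·(-2) + (3)·(3) + (1)·(1) + (1)·(1)) / 4 = 24/4 = 6
  S[X_1,X_2] = ((-3)·(1) + (-2)·(2) + (3)·(1) + (1)·(-3) + (1)·(-1)) / 4 = -8/4 = -2
  S[X_2,X_2] = ((1)·(1) + (2)·(2) + (1)·(1) + (-3)·(-3) + (-1)·(-1)) / 4 = 16/4 = 4

S is symmetric (S[j,i] = S[i,j]). Assembling:

S = [[6, -2],
 [-2, 4]]


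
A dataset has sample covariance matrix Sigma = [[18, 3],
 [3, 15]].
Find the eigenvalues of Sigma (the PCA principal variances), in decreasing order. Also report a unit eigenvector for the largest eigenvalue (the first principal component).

Step 1 — characteristic polynomial of 2×2 Sigma:
  det(Sigma - λI) = λ² - trace · λ + det = 0.
  trace = 18 + 15 = 33, det = 18·15 - (3)² = 261.
Step 2 — discriminant:
  Δ = trace² - 4·det = 1089 - 1044 = 45.
Step 3 — eigenvalues:
  λ = (trace ± √Δ)/2 = (33 ± 6.7082)/2,
  λ_1 = 19.8541,  λ_2 = 13.1459.

Step 4 — unit eigenvector for λ_1: solve (Sigma - λ_1 I)v = 0. First row:
  (18 - 19.8541)·v_x + (3)·v_y = 0, i.e. (-1.8541)·v_x + (3)·v_y = 0,
  so v ∝ (b, λ_1 - a) = (3, 1.8541) = u.
  ||u|| = √((3)² + (1.8541)²) = √(12.4377) ≈ 3.5267,
  v_1 = u/||u|| ≈ (0.8507, 0.5257) (||v_1|| = 1).

λ_1 = 19.8541,  λ_2 = 13.1459;  v_1 ≈ (0.8507, 0.5257)


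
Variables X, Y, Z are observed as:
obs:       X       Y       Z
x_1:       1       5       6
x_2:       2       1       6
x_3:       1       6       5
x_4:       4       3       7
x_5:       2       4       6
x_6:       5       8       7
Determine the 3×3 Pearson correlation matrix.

Step 1 — column means:
  mean(X) = (1 + 2 + 1 + 4 + 2 + 5) / 6 = 15/6 = 2.5
  mean(Y) = (5 + 1 + 6 + 3 + 4 + 8) / 6 = 27/6 = 4.5
  mean(Z) = (6 + 6 + 5 + 7 + 6 + 7) / 6 = 37/6 = 6.1667

Step 2 — sample variances and covariances s[i,j] = (1/(n-1)) · Σ_k (x_{k,i} - mean_i) · (x_{k,j} - mean_j), with n-1 = 5:
  s[X,X] = ((-1.5)·(-1.5) + (-0.5)·(-0.5) + (-1.5)·(-1.5) + (1.5)·(1.5) + (-0.5)·(-0.5) + (2.5)·(2.5)) / 5 = 13.5/5 = 2.7
  s[X,Y] = ((-1.5)·(0.5) + (-0.5)·(-3.5) + (-1.5)·(1.5) + (1.5)·(-1.5) + (-0.5)·(-0.5) + (2.5)·(3.5)) / 5 = 5.5/5 = 1.1
  s[X,Z] = ((-1.5)·(-0.1667) + (-0.5)·(-0.1667) + (-1.5)·(-1.1667) + (1.5)·(0.8333) + (-0.5)·(-0.1667) + (2.5)·(0.8333)) / 5 = 5.5/5 = 1.1
  s[Y,Y] = ((0.5)·(0.5) + (-3.5)·(-3.5) + (1.5)·(1.5) + (-1.5)·(-1.5) + (-0.5)·(-0.5) + (3.5)·(3.5)) / 5 = 29.5/5 = 5.9
  s[Y,Z] = ((0.5)·(-0.1667) + (-3.5)·(-0.1667) + (1.5)·(-1.1667) + (-1.5)·(0.8333) + (-0.5)·(-0.1667) + (3.5)·(0.8333)) / 5 = 0.5/5 = 0.1
  s[Z,Z] = ((-0.1667)·(-0.1667) + (-0.1667)·(-0.1667) + (-1.1667)·(-1.1667) + (0.8333)·(0.8333) + (-0.1667)·(-0.1667) + (0.8333)·(0.8333)) / 5 = 2.8333/5 = 0.5667
  Sample standard deviations s_i = √(s[i,i]):
  s(X) = √(2.7) = 1.6432
  s(Y) = √(5.9) = 2.429
  s(Z) = √(0.5667) = 0.7528

Step 3 — r_{ij} = s_{ij} / (s_i · s_j):
  r[X,X] = 1 (diagonal).
  r[X,Y] = 1.1 / (1.6432 · 2.429) = 1.1 / 3.9912 = 0.2756
  r[X,Z] = 1.1 / (1.6432 · 0.7528) = 1.1 / 1.2369 = 0.8893
  r[Y,Y] = 1 (diagonal).
  r[Y,Z] = 0.1 / (2.429 · 0.7528) = 0.1 / 1.8285 = 0.0547
  r[Z,Z] = 1 (diagonal).

R is symmetric with unit diagonal. Assembling:

R = [[1, 0.2756, 0.8893],
 [0.2756, 1, 0.0547],
 [0.8893, 0.0547, 1]]
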